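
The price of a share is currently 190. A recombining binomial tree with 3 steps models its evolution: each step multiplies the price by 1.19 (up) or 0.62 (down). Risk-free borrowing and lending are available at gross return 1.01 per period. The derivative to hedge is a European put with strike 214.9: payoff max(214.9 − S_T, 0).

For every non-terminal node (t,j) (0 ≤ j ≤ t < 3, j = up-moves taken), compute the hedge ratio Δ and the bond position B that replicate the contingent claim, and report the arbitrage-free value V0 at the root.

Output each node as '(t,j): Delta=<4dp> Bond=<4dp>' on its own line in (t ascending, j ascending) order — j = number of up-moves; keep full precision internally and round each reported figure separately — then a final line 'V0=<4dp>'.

Risk-neutral probability p* = (R−d)/(u−d) = (1.01−0.62)/(1.19−0.62) = 0.6842.
Payoff layer (t=3): V(3,0)=169.6177, V(3,1)=127.9872, V(3,2)=48.0834, V(3,3)=0.0000
  t=2,j=0: stock 73.0360 → up 86.9128 (V=127.9872), down 45.2823 (V=169.6177). Price 139.7363; hedge Δ=-1.0000, bond B=212.7723.
  t=2,j=1: stock 140.1820 → up 166.8166 (V=48.0834), down 86.9128 (V=127.9872). Price 72.5903; hedge Δ=-1.0000, bond B=212.7723.
  t=2,j=2: stock 269.0590 → up 320.1802 (V=0.0000), down 166.8166 (V=48.0834). Price 15.0339; hedge Δ=-0.3135, bond B=99.3908.
  t=1,j=0: stock 117.8000 → up 140.1820 (V=72.5903), down 73.0360 (V=139.7363). Price 92.8656; hedge Δ=-1.0000, bond B=210.6656.
  t=1,j=1: stock 226.1000 → up 269.0590 (V=15.0339), down 140.1820 (V=72.5903). Price 32.8808; hedge Δ=-0.4466, bond B=133.8569.
  t=0,j=0: stock 190.0000 → up 226.1000 (V=32.8808), down 117.8000 (V=92.8656). Price 51.3103; hedge Δ=-0.5539, bond B=156.5468.
Self-financing check: at every node Δ·S+B equals the discounted successor values.

(0,0): Delta=-0.5539 Bond=156.5468
(1,0): Delta=-1.0000 Bond=210.6656
(1,1): Delta=-0.4466 Bond=133.8569
(2,0): Delta=-1.0000 Bond=212.7723
(2,1): Delta=-1.0000 Bond=212.7723
(2,2): Delta=-0.3135 Bond=99.3908
V0=51.3103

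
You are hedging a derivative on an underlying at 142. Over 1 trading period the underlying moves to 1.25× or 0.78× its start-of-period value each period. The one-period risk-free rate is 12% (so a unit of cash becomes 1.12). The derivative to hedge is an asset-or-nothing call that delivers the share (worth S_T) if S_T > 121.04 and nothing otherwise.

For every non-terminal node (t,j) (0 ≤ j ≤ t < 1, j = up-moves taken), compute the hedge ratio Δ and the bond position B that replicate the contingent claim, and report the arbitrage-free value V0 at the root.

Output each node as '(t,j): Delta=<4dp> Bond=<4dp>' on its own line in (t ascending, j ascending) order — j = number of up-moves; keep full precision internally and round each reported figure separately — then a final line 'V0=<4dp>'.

(0,0): Delta=2.6596 Bond=-263.0129
V0=114.6467

The replicating-portfolio and risk-neutral prices coincide; use p* = (1.12−0.78)/(1.25−0.78) = 0.7234 for the latter.
At expiry t=1: V(1,0)=0.0000, V(1,1)=177.5000
  t=0,j=0: stock 142.0000 → up 177.5000 (V=177.5000), down 110.7600 (V=0.0000). Price 114.6467; hedge Δ=2.6596, bond B=-263.0129.
Root portfolio cost Δ·142+B reproduces V0=114.6467.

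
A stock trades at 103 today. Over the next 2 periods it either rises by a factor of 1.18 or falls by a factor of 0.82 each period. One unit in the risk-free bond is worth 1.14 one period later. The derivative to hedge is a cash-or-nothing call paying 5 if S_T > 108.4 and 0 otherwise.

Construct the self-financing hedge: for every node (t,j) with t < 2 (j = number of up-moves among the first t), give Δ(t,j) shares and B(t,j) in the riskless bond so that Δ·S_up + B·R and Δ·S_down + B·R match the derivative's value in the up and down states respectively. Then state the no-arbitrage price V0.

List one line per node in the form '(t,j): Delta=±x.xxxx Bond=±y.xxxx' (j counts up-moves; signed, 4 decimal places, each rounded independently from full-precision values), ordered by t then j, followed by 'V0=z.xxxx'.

(0,0): Delta=0.1051 Bond=-7.7897
(1,0): Delta=0.0000 Bond=0.0000
(1,1): Delta=0.1143 Bond=-9.9903
V0=3.0399

Under the risk-neutral measure, an up-move has probability p* = (R−d)/(u−d) = 0.8889 and values discount at R = 1.14.
Terminal payoffs: V(2,0)=0.0000, V(2,1)=0.0000, V(2,2)=5.0000
Node (1,0) S=84.4600: V=(p*·0.0000+(1−p*)·0.0000)/1.14=0.0000; Δ=(0.0000−0.0000)/(99.6628−69.2572)=0.0000; B=V−Δ·S=0.0000
Node (1,1) S=121.5400: V=(p*·5.0000+(1−p*)·0.0000)/1.14=3.8986; Δ=(5.0000−0.0000)/(143.4172−99.6628)=0.1143; B=V−Δ·S=-9.9903
Node (0,0) S=103.0000: V=(p*·3.8986+(1−p*)·0.0000)/1.14=3.0399; Δ=(3.8986−0.0000)/(121.5400−84.4600)=0.1051; B=V−Δ·S=-7.7897
Check: Δ(0,0)·S0 + B(0,0) = 3.0399 = V0.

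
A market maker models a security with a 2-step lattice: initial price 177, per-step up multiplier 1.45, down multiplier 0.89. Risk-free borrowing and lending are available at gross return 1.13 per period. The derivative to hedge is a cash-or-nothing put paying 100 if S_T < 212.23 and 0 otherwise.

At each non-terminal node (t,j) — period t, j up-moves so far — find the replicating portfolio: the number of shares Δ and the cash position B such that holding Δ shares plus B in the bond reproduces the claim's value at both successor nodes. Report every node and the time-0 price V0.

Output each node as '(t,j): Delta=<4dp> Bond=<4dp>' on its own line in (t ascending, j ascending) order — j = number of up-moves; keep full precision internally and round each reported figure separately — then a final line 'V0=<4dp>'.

(0,0): Delta=-0.5102 Bond=115.8737
(1,0): Delta=-1.1336 Bond=229.1403
(1,1): Delta=0.0000 Bond=0.0000
V0=25.5721

Risk-neutral probability p* = (R−d)/(u−d) = (1.13−0.89)/(1.45−0.89) = 0.4286.
Terminal values V(2,·): V(2,0)=100.0000, V(2,1)=0.0000, V(2,2)=0.0000
Node (1,0) S=157.5300: V=(p*·0.0000+(1−p*)·100.0000)/1.13=50.5689; Δ=(0.0000−100.0000)/(228.4185−140.2017)=-1.1336; B=V−Δ·S=229.1403
Node (1,1) S=256.6500: V=(p*·0.0000+(1−p*)·0.0000)/1.13=0.0000; Δ=(0.0000−0.0000)/(372.1425−228.4185)=0.0000; B=V−Δ·S=0.0000
Node (0,0) S=177.0000: V=(p*·0.0000+(1−p*)·50.5689)/1.13=25.5721; Δ=(0.0000−50.5689)/(256.6500−157.5300)=-0.5102; B=V−Δ·S=115.8737
Check: Δ(0,0)·S0 + B(0,0) = 25.5721 = V0.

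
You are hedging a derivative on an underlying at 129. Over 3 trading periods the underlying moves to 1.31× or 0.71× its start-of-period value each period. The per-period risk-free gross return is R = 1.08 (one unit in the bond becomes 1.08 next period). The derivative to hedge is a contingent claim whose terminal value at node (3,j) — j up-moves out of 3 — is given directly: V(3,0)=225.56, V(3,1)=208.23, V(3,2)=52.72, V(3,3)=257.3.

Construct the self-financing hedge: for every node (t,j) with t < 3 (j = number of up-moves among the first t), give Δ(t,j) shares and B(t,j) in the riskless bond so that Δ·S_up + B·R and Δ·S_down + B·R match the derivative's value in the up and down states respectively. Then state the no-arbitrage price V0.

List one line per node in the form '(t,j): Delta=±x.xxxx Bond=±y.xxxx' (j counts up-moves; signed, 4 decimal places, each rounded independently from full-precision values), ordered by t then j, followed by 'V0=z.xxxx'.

(0,0): Delta=0.0192 Bond=118.7522
(1,0): Delta=-1.7277 Bond=288.2488
(1,1): Delta=0.6077 Bond=28.7951
(2,0): Delta=-0.4442 Bond=227.8400
(2,1): Delta=-2.1602 Bond=363.1946
(2,2): Delta=1.5402 Bond=-175.3392
V0=121.2228

The replicating-portfolio and risk-neutral prices coincide; use p* = (1.08−0.71)/(1.31−0.71) = 0.6167 for the latter.
Payoff layer (t=3): V(3,0)=225.5600, V(3,1)=208.2300, V(3,2)=52.7200, V(3,3)=257.3000
  t=2,j=0: stock 65.0289 → up 85.1879 (V=208.2300), down 46.1705 (V=225.5600). Price 198.9566; hedge Δ=-0.4442, bond B=227.8400.
  t=2,j=1: stock 119.9829 → up 157.1776 (V=52.7200), down 85.1879 (V=208.2300). Price 104.0113; hedge Δ=-2.1602, bond B=363.1946.
  t=2,j=2: stock 221.3769 → up 290.0037 (V=257.3000), down 157.1776 (V=52.7200). Price 165.6275; hedge Δ=1.5402, bond B=-175.3392.
  t=1,j=0: stock 91.5900 → up 119.9829 (V=104.0113), down 65.0289 (V=198.9566). Price 130.0065; hedge Δ=-1.7277, bond B=288.2488.
  t=1,j=1: stock 168.9900 → up 221.3769 (V=165.6275), down 119.9829 (V=104.0113). Price 131.4888; hedge Δ=0.6077, bond B=28.7951.
  t=0,j=0: stock 129.0000 → up 168.9900 (V=131.4888), down 91.5900 (V=130.0065). Price 121.2228; hedge Δ=0.0192, bond B=118.7522.
Root portfolio cost Δ·129+B reproduces V0=121.2228.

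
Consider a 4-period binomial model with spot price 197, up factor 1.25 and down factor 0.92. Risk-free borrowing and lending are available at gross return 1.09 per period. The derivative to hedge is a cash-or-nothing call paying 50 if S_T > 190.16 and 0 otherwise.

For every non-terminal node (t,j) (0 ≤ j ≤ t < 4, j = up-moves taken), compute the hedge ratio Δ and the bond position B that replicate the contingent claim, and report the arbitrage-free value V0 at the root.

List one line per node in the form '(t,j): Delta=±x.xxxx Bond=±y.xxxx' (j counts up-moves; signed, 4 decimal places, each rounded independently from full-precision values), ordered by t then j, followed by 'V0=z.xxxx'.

Since d<R<u, set p* = (R−d)/(u−d) = 0.5152; price each node as the discounted p*-expectation of its children.
At expiry t=4: V(4,0)=0.0000, V(4,1)=50.0000, V(4,2)=50.0000, V(4,3)=50.0000, V(4,4)=50.0000
  t=3,j=0: stock 153.4015 → up 191.7519 (V=50.0000), down 141.1294 (V=0.0000). Price 23.6308; hedge Δ=0.9877, bond B=-127.8843.
  t=3,j=1: stock 208.4260 → up 260.5325 (V=50.0000), down 191.7519 (V=50.0000). Price 45.8716; hedge Δ=0.0000, bond B=45.8716.
  t=3,j=2: stock 283.1875 → up 353.9844 (V=50.0000), down 260.5325 (V=50.0000). Price 45.8716; hedge Δ=0.0000, bond B=45.8716.
  t=3,j=3: stock 384.7656 → up 480.9570 (V=50.0000), down 353.9844 (V=50.0000). Price 45.8716; hedge Δ=0.0000, bond B=45.8716.
  t=2,j=0: stock 166.7408 → up 208.4260 (V=45.8716), down 153.4015 (V=23.6308). Price 32.1910; hedge Δ=0.4042, bond B=-35.2053.
  t=2,j=1: stock 226.5500 → up 283.1875 (V=45.8716), down 208.4260 (V=45.8716). Price 42.0840; hedge Δ=0.0000, bond B=42.0840.
  t=2,j=2: stock 307.8125 → up 384.7656 (V=45.8716), down 283.1875 (V=45.8716). Price 42.0840; hedge Δ=0.0000, bond B=42.0840.
  t=1,j=0: stock 181.2400 → up 226.5500 (V=42.0840), down 166.7408 (V=32.1910). Price 34.2086; hedge Δ=0.1654, bond B=4.2297.
  t=1,j=1: stock 246.2500 → up 307.8125 (V=42.0840), down 226.5500 (V=42.0840). Price 38.6092; hedge Δ=0.0000, bond B=38.6092.
  t=0,j=0: stock 197.0000 → up 246.2500 (V=38.6092), down 181.2400 (V=34.2086). Price 33.4638; hedge Δ=0.0677, bond B=20.1288.
Check: Δ(0,0)·S0 + B(0,0) = 33.4638 = V0.

(0,0): Delta=0.0677 Bond=20.1288
(1,0): Delta=0.1654 Bond=4.2297
(1,1): Delta=0.0000 Bond=38.6092
(2,0): Delta=0.4042 Bond=-35.2053
(2,1): Delta=0.0000 Bond=42.0840
(2,2): Delta=0.0000 Bond=42.0840
(3,0): Delta=0.9877 Bond=-127.8843
(3,1): Delta=0.0000 Bond=45.8716
(3,2): Delta=0.0000 Bond=45.8716
(3,3): Delta=0.0000 Bond=45.8716
V0=33.4638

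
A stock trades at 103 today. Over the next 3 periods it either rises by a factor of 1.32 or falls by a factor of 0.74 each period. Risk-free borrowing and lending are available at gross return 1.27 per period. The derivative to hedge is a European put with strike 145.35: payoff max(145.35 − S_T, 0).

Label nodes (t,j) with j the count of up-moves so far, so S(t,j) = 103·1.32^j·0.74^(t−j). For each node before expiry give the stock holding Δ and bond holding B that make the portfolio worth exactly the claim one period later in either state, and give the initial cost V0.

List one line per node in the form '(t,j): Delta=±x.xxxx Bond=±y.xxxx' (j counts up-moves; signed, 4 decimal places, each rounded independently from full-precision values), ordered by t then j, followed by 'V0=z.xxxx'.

Under the risk-neutral measure, an up-move has probability p* = (R−d)/(u−d) = 0.9138 and values discount at R = 1.27.
Terminal values V(3,·): V(3,0)=103.6119, V(3,1)=70.8983, V(3,2)=12.5443, V(3,3)=0.0000
  t=2,j=0: stock 56.4028 → up 74.4517 (V=70.8983), down 41.7381 (V=103.6119). Price 58.0460; hedge Δ=-1.0000, bond B=114.4488.
  t=2,j=1: stock 100.6104 → up 132.8057 (V=12.5443), down 74.4517 (V=70.8983). Price 13.8384; hedge Δ=-1.0000, bond B=114.4488.
  t=2,j=2: stock 179.4672 → up 236.8967 (V=0.0000), down 132.8057 (V=12.5443). Price 0.8515; hedge Δ=-0.1205, bond B=22.4796.
  t=1,j=0: stock 76.2200 → up 100.6104 (V=13.8384), down 56.4028 (V=58.0460). Price 13.8972; hedge Δ=-1.0000, bond B=90.1172.
  t=1,j=1: stock 135.9600 → up 179.4672 (V=0.8515), down 100.6104 (V=13.8384). Price 1.5520; hedge Δ=-0.1647, bond B=23.9433.
  t=0,j=0: stock 103.0000 → up 135.9600 (V=1.5520), down 76.2200 (V=13.8972). Price 2.0600; hedge Δ=-0.2066, bond B=23.3448.
Each (Δ,B) replicates both successor values, so the strategy is self-financing and V0 is arbitrage-free.

(0,0): Delta=-0.2066 Bond=23.3448
(1,0): Delta=-1.0000 Bond=90.1172
(1,1): Delta=-0.1647 Bond=23.9433
(2,0): Delta=-1.0000 Bond=114.4488
(2,1): Delta=-1.0000 Bond=114.4488
(2,2): Delta=-0.1205 Bond=22.4796
V0=2.0600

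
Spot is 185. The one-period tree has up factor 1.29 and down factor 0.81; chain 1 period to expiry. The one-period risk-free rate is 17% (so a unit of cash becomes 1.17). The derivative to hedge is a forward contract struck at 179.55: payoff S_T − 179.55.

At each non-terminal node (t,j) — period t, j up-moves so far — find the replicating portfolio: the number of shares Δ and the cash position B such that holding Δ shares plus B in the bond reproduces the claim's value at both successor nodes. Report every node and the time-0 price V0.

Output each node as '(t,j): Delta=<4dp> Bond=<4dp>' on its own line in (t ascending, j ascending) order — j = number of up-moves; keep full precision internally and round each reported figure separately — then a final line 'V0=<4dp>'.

Under the risk-neutral measure, an up-move has probability p* = (R−d)/(u−d) = 0.7500 and values discount at R = 1.17.
Terminal payoffs: V(1,0)=-29.7000, V(1,1)=59.1000
(0,0): S=185.0000. Δ = (V_up−V_dn)/(S_up−S_dn) = (59.1000−-29.7000)/(238.6500−149.8500) = 1.0000. V = [p*·59.1000 + (1−p*)·-29.7000]/1.17 = 31.5385. B = V − Δ·S = -153.4615.
Each (Δ,B) replicates both successor values, so the strategy is self-financing and V0 is arbitrage-free.

(0,0): Delta=1.0000 Bond=-153.4615
V0=31.5385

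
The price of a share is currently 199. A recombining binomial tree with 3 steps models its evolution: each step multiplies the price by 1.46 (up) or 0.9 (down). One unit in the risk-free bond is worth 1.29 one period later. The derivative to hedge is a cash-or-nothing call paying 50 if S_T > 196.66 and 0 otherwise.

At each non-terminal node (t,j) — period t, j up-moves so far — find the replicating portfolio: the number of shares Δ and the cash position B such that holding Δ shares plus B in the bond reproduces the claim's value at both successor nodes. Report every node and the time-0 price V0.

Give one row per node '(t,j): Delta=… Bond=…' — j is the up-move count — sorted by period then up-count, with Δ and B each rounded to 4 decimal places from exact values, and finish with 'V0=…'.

(0,0): Delta=0.0248 Bond=17.6956
(1,0): Delta=0.1173 Bond=6.2660
(1,1): Delta=0.0000 Bond=30.0463
(2,0): Delta=0.5539 Bond=-62.2924
(2,1): Delta=0.0000 Bond=38.7597
(2,2): Delta=0.0000 Bond=38.7597
V0=22.6401

No-arbitrage ⇒ martingale measure with p* = (R−d)/(u−d) = 0.6964.
Payoff layer (t=3): V(3,0)=0.0000, V(3,1)=50.0000, V(3,2)=50.0000, V(3,3)=50.0000
Node (2,0) S=161.1900: V=(p*·50.0000+(1−p*)·0.0000)/1.29=26.9934; Δ=(50.0000−0.0000)/(235.3374−145.0710)=0.5539; B=V−Δ·S=-62.2924
Node (2,1) S=261.4860: V=(p*·50.0000+(1−p*)·50.0000)/1.29=38.7597; Δ=(50.0000−50.0000)/(381.7696−235.3374)=0.0000; B=V−Δ·S=38.7597
Node (2,2) S=424.1884: V=(p*·50.0000+(1−p*)·50.0000)/1.29=38.7597; Δ=(50.0000−50.0000)/(619.3151−381.7696)=0.0000; B=V−Δ·S=38.7597
Node (1,0) S=179.1000: V=(p*·38.7597+(1−p*)·26.9934)/1.29=27.2773; Δ=(38.7597−26.9934)/(261.4860−161.1900)=0.1173; B=V−Δ·S=6.2660
Node (1,1) S=290.5400: V=(p*·38.7597+(1−p*)·38.7597)/1.29=30.0463; Δ=(38.7597−38.7597)/(424.1884−261.4860)=0.0000; B=V−Δ·S=30.0463
Node (0,0) S=199.0000: V=(p*·30.0463+(1−p*)·27.2773)/1.29=22.6401; Δ=(30.0463−27.2773)/(290.5400−179.1000)=0.0248; B=V−Δ·S=17.6956
Root portfolio cost Δ·199+B reproduces V0=22.6401.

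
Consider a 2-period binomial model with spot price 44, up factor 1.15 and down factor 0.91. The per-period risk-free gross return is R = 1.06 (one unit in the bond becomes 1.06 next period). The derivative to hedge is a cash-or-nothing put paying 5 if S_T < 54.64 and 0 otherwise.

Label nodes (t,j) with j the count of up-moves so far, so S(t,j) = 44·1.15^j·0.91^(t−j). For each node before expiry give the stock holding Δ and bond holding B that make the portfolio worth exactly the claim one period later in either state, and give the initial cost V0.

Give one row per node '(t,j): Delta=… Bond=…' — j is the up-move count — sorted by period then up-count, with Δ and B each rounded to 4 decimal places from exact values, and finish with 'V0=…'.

(0,0): Delta=-0.2792 Bond=14.9955
(1,0): Delta=0.0000 Bond=4.7170
(1,1): Delta=-0.4117 Bond=22.6022
V0=2.7117

Risk-neutral probability p* = (R−d)/(u−d) = (1.06−0.91)/(1.15−0.91) = 0.6250.
Terminal values V(2,·): V(2,0)=5.0000, V(2,1)=5.0000, V(2,2)=0.0000
(1,0): S=40.0400. Δ = (V_up−V_dn)/(S_up−S_dn) = (5.0000−5.0000)/(46.0460−36.4364) = 0.0000. V = [p*·5.0000 + (1−p*)·5.0000]/1.06 = 4.7170. B = V − Δ·S = 4.7170.
(1,1): S=50.6000. Δ = (V_up−V_dn)/(S_up−S_dn) = (0.0000−5.0000)/(58.1900−46.0460) = -0.4117. V = [p*·0.0000 + (1−p*)·5.0000]/1.06 = 1.7689. B = V − Δ·S = 22.6022.
(0,0): S=44.0000. Δ = (V_up−V_dn)/(S_up−S_dn) = (1.7689−4.7170)/(50.6000−40.0400) = -0.2792. V = [p*·1.7689 + (1−p*)·4.7170]/1.06 = 2.7117. B = V − Δ·S = 14.9955.
Self-financing check: at every node Δ·S+B equals the discounted successor values.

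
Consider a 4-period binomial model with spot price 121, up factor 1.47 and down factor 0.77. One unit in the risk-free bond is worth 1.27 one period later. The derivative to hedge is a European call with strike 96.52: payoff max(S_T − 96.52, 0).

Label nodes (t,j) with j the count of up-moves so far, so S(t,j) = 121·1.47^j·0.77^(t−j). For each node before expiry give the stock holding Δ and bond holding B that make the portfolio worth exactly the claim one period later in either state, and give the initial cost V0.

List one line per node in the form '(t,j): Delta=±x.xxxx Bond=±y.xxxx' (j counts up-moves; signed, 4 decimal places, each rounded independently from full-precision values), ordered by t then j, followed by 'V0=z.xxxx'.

(0,0): Delta=0.9794 Bond=-34.0743
(1,0): Delta=0.9106 Bond=-36.8644
(1,1): Delta=0.9938 Bond=-45.8383
(2,0): Delta=0.6552 Bond=-28.5003
(2,1): Delta=0.9641 Bond=-54.1448
(2,2): Delta=1.0000 Bond=-59.8425
(3,0): Delta=0.0000 Bond=0.0000
(3,1): Delta=0.7925 Bond=-50.6735
(3,2): Delta=1.0000 Bond=-76.0000
(3,3): Delta=1.0000 Bond=-76.0000
V0=84.4282

No-arbitrage ⇒ martingale measure with p* = (R−d)/(u−d) = 0.7143.
Payoff layer (t=4): V(4,0)=0.0000, V(4,1)=0.0000, V(4,2)=58.5049, V(4,3)=199.4366, V(4,4)=468.4881
Node (3,0) S=55.2405: V=(p*·0.0000+(1−p*)·0.0000)/1.27=0.0000; Δ=(0.0000−0.0000)/(81.2035−42.5352)=0.0000; B=V−Δ·S=0.0000
Node (3,1) S=105.4591: V=(p*·58.5049+(1−p*)·0.0000)/1.27=32.9049; Δ=(58.5049−0.0000)/(155.0249−81.2035)=0.7925; B=V−Δ·S=-50.6735
Node (3,2) S=201.3311: V=(p*·199.4366+(1−p*)·58.5049)/1.27=125.3311; Δ=(199.4366−58.5049)/(295.9566−155.0249)=1.0000; B=V−Δ·S=-76.0000
Node (3,3) S=384.3593: V=(p*·468.4881+(1−p*)·199.4366)/1.27=308.3593; Δ=(468.4881−199.4366)/(565.0081−295.9566)=1.0000; B=V−Δ·S=-76.0000
Node (2,0) S=71.7409: V=(p*·32.9049+(1−p*)·0.0000)/1.27=18.5067; Δ=(32.9049−0.0000)/(105.4591−55.2405)=0.6552; B=V−Δ·S=-28.5003
Node (2,1) S=136.9599: V=(p*·125.3311+(1−p*)·32.9049)/1.27=77.8926; Δ=(125.3311−32.9049)/(201.3311−105.4591)=0.9641; B=V−Δ·S=-54.1448
Node (2,2) S=261.4689: V=(p*·308.3593+(1−p*)·125.3311)/1.27=201.6264; Δ=(308.3593−125.3311)/(384.3593−201.3311)=1.0000; B=V−Δ·S=-59.8425
Node (1,0) S=93.1700: V=(p*·77.8926+(1−p*)·18.5067)/1.27=47.9726; Δ=(77.8926−18.5067)/(136.9599−71.7409)=0.9106; B=V−Δ·S=-36.8644
Node (1,1) S=177.8700: V=(p*·201.6264+(1−p*)·77.8926)/1.27=130.9243; Δ=(201.6264−77.8926)/(261.4689−136.9599)=0.9938; B=V−Δ·S=-45.8383
Node (0,0) S=121.0000: V=(p*·130.9243+(1−p*)·47.9726)/1.27=84.4282; Δ=(130.9243−47.9726)/(177.8700−93.1700)=0.9794; B=V−Δ·S=-34.0743
Root portfolio cost Δ·121+B reproduces V0=84.4282.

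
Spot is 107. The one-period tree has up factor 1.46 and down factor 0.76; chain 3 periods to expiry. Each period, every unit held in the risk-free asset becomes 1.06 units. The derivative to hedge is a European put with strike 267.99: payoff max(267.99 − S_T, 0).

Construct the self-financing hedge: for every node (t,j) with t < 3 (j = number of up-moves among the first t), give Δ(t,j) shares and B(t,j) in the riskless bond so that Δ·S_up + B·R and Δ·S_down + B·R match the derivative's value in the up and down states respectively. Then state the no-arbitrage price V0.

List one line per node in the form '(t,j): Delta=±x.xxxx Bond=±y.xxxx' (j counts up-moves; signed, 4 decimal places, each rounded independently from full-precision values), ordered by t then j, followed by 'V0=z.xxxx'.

(0,0): Delta=-0.8581 Bond=214.1249
(1,0): Delta=-1.0000 Bond=238.5101
(1,1): Delta=-0.7596 Bond=211.5888
(2,0): Delta=-1.0000 Bond=252.8208
(2,1): Delta=-1.0000 Bond=252.8208
(2,2): Delta=-0.5928 Bond=186.2352
V0=122.3061

Risk-neutral probability p* = (R−d)/(u−d) = (1.06−0.76)/(1.46−0.76) = 0.4286.
Terminal payoffs: V(3,0)=221.0196, V(3,1)=177.7573, V(3,2)=94.6483, V(3,3)=0.0000
(2,0): S=61.8032. Δ = (V_up−V_dn)/(S_up−S_dn) = (177.7573−221.0196)/(90.2327−46.9704) = -1.0000. V = [p*·177.7573 + (1−p*)·221.0196]/1.06 = 191.0176. B = V − Δ·S = 252.8208.
(2,1): S=118.7272. Δ = (V_up−V_dn)/(S_up−S_dn) = (94.6483−177.7573)/(173.3417−90.2327) = -1.0000. V = [p*·94.6483 + (1−p*)·177.7573]/1.06 = 134.0936. B = V − Δ·S = 252.8208.
(2,2): S=228.0812. Δ = (V_up−V_dn)/(S_up−S_dn) = (0.0000−94.6483)/(332.9986−173.3417) = -0.5928. V = [p*·0.0000 + (1−p*)·94.6483]/1.06 = 51.0233. B = V − Δ·S = 186.2352.
(1,0): S=81.3200. Δ = (V_up−V_dn)/(S_up−S_dn) = (134.0936−191.0176)/(118.7272−61.8032) = -1.0000. V = [p*·134.0936 + (1−p*)·191.0176]/1.06 = 157.1901. B = V − Δ·S = 238.5101.
(1,1): S=156.2200. Δ = (V_up−V_dn)/(S_up−S_dn) = (51.0233−134.0936)/(228.0812−118.7272) = -0.7596. V = [p*·51.0233 + (1−p*)·134.0936]/1.06 = 92.9170. B = V − Δ·S = 211.5888.
(0,0): S=107.0000. Δ = (V_up−V_dn)/(S_up−S_dn) = (92.9170−157.1901)/(156.2200−81.3200) = -0.8581. V = [p*·92.9170 + (1−p*)·157.1901]/1.06 = 122.3061. B = V − Δ·S = 214.1249.
Check: Δ(0,0)·S0 + B(0,0) = 122.3061 = V0.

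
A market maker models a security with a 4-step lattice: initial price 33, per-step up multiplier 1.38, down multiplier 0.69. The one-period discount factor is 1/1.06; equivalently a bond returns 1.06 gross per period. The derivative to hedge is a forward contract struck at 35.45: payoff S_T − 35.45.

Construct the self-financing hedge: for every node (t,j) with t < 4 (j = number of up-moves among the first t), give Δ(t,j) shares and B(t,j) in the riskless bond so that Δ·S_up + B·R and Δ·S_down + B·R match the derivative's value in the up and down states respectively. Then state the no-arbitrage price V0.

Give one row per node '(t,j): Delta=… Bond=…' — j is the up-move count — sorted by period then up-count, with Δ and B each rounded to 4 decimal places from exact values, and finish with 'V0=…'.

(0,0): Delta=1.0000 Bond=-28.0797
(1,0): Delta=1.0000 Bond=-29.7645
(1,1): Delta=1.0000 Bond=-29.7645
(2,0): Delta=1.0000 Bond=-31.5504
(2,1): Delta=1.0000 Bond=-31.5504
(2,2): Delta=1.0000 Bond=-31.5504
(3,0): Delta=1.0000 Bond=-33.4434
(3,1): Delta=1.0000 Bond=-33.4434
(3,2): Delta=1.0000 Bond=-33.4434
(3,3): Delta=1.0000 Bond=-33.4434
V0=4.9203

Under the risk-neutral measure, an up-move has probability p* = (R−d)/(u−d) = 0.5362 and values discount at R = 1.06.
Terminal payoffs: V(4,0)=-27.9699, V(4,1)=-20.4897, V(4,2)=-5.5294, V(4,3)=24.3912, V(4,4)=84.2324
Node (3,0) S=10.8408: V=(p*·-20.4897+(1−p*)·-27.9699)/1.06=-22.6026; Δ=(-20.4897−-27.9699)/(14.9603−7.4801)=1.0000; B=V−Δ·S=-33.4434
Node (3,1) S=21.6816: V=(p*·-5.5294+(1−p*)·-20.4897)/1.06=-11.7618; Δ=(-5.5294−-20.4897)/(29.9206−14.9603)=1.0000; B=V−Δ·S=-33.4434
Node (3,2) S=43.3632: V=(p*·24.3912+(1−p*)·-5.5294)/1.06=9.9198; Δ=(24.3912−-5.5294)/(59.8412−29.9206)=1.0000; B=V−Δ·S=-33.4434
Node (3,3) S=86.7264: V=(p*·84.2324+(1−p*)·24.3912)/1.06=53.2830; Δ=(84.2324−24.3912)/(119.6824−59.8412)=1.0000; B=V−Δ·S=-33.4434
Node (2,0) S=15.7113: V=(p*·-11.7618+(1−p*)·-22.6026)/1.06=-15.8391; Δ=(-11.7618−-22.6026)/(21.6816−10.8408)=1.0000; B=V−Δ·S=-31.5504
Node (2,1) S=31.4226: V=(p*·9.9198+(1−p*)·-11.7618)/1.06=-0.1278; Δ=(9.9198−-11.7618)/(43.3632−21.6816)=1.0000; B=V−Δ·S=-31.5504
Node (2,2) S=62.8452: V=(p*·53.2830+(1−p*)·9.9198)/1.06=31.2948; Δ=(53.2830−9.9198)/(86.7264−43.3632)=1.0000; B=V−Δ·S=-31.5504
Node (1,0) S=22.7700: V=(p*·-0.1278+(1−p*)·-15.8391)/1.06=-6.9945; Δ=(-0.1278−-15.8391)/(31.4226−15.7113)=1.0000; B=V−Δ·S=-29.7645
Node (1,1) S=45.5400: V=(p*·31.2948+(1−p*)·-0.1278)/1.06=15.7755; Δ=(31.2948−-0.1278)/(62.8452−31.4226)=1.0000; B=V−Δ·S=-29.7645
Node (0,0) S=33.0000: V=(p*·15.7755+(1−p*)·-6.9945)/1.06=4.9203; Δ=(15.7755−-6.9945)/(45.5400−22.7700)=1.0000; B=V−Δ·S=-28.0797
Check: Δ(0,0)·S0 + B(0,0) = 4.9203 = V0.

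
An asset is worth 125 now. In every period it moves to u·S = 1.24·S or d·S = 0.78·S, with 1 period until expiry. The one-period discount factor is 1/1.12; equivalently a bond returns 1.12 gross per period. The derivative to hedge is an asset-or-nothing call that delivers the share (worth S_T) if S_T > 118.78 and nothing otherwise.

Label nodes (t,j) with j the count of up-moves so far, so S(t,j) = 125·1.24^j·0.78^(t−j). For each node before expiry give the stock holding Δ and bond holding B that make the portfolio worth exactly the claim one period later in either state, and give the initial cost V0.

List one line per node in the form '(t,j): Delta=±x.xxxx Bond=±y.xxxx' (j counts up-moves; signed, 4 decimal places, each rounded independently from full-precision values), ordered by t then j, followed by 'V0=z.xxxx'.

Since d<R<u, set p* = (R−d)/(u−d) = 0.7391; price each node as the discounted p*-expectation of its children.
Terminal values V(1,·): V(1,0)=0.0000, V(1,1)=155.0000
  t=0,j=0: stock 125.0000 → up 155.0000 (V=155.0000), down 97.5000 (V=0.0000). Price 102.2904; hedge Δ=2.6957, bond B=-234.6661.
Self-financing check: at every node Δ·S+B equals the discounted successor values.

(0,0): Delta=2.6957 Bond=-234.6661
V0=102.2904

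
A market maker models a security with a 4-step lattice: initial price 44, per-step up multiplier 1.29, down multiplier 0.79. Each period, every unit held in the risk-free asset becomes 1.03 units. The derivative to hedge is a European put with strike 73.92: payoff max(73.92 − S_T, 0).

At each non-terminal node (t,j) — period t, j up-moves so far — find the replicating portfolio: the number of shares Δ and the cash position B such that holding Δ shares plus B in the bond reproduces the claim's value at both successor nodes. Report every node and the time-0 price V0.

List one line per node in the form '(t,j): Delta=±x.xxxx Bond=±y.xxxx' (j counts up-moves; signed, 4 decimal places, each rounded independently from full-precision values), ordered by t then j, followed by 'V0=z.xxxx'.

Under the risk-neutral measure, an up-move has probability p* = (R−d)/(u−d) = 0.4800 and values discount at R = 1.03.
Terminal payoffs: V(4,0)=56.7820, V(4,1)=45.9351, V(4,2)=28.2231, V(4,3)=0.0000, V(4,4)=0.0000
(3,0): S=21.6937. Δ = (V_up−V_dn)/(S_up−S_dn) = (45.9351−56.7820)/(27.9849−17.1380) = -1.0000. V = [p*·45.9351 + (1−p*)·56.7820]/1.03 = 50.0733. B = V − Δ·S = 71.7670.
(3,1): S=35.4239. Δ = (V_up−V_dn)/(S_up−S_dn) = (28.2231−45.9351)/(45.6969−27.9849) = -1.0000. V = [p*·28.2231 + (1−p*)·45.9351]/1.03 = 36.3431. B = V − Δ·S = 71.7670.
(3,2): S=57.8441. Δ = (V_up−V_dn)/(S_up−S_dn) = (0.0000−28.2231)/(74.6189−45.6969) = -0.9758. V = [p*·0.0000 + (1−p*)·28.2231]/1.03 = 14.2486. B = V − Δ·S = 70.6949.
(3,3): S=94.4543. Δ = (V_up−V_dn)/(S_up−S_dn) = (0.0000−0.0000)/(121.8461−74.6189) = 0.0000. V = [p*·0.0000 + (1−p*)·0.0000]/1.03 = 0.0000. B = V − Δ·S = 0.0000.
(2,0): S=27.4604. Δ = (V_up−V_dn)/(S_up−S_dn) = (36.3431−50.0733)/(35.4239−21.6937) = -1.0000. V = [p*·36.3431 + (1−p*)·50.0733]/1.03 = 42.2163. B = V − Δ·S = 69.6767.
(2,1): S=44.8404. Δ = (V_up−V_dn)/(S_up−S_dn) = (14.2486−36.3431)/(57.8441−35.4239) = -0.9855. V = [p*·14.2486 + (1−p*)·36.3431]/1.03 = 24.9881. B = V − Δ·S = 69.1771.
(2,2): S=73.2204. Δ = (V_up−V_dn)/(S_up−S_dn) = (0.0000−14.2486)/(94.4543−57.8441) = -0.3892. V = [p*·0.0000 + (1−p*)·14.2486]/1.03 = 7.1935. B = V − Δ·S = 35.6906.
(1,0): S=34.7600. Δ = (V_up−V_dn)/(S_up−S_dn) = (24.9881−42.2163)/(44.8404−27.4604) = -0.9913. V = [p*·24.9881 + (1−p*)·42.2163]/1.03 = 32.9580. B = V − Δ·S = 67.4144.
(1,1): S=56.7600. Δ = (V_up−V_dn)/(S_up−S_dn) = (7.1935−24.9881)/(73.2204−44.8404) = -0.6270. V = [p*·7.1935 + (1−p*)·24.9881]/1.03 = 15.9676. B = V − Δ·S = 51.5569.
(0,0): S=44.0000. Δ = (V_up−V_dn)/(S_up−S_dn) = (15.9676−32.9580)/(56.7600−34.7600) = -0.7723. V = [p*·15.9676 + (1−p*)·32.9580]/1.03 = 24.0802. B = V − Δ·S = 58.0610.
Root portfolio cost Δ·44+B reproduces V0=24.0802.

(0,0): Delta=-0.7723 Bond=58.0610
(1,0): Delta=-0.9913 Bond=67.4144
(1,1): Delta=-0.6270 Bond=51.5569
(2,0): Delta=-1.0000 Bond=69.6767
(2,1): Delta=-0.9855 Bond=69.1771
(2,2): Delta=-0.3892 Bond=35.6906
(3,0): Delta=-1.0000 Bond=71.7670
(3,1): Delta=-1.0000 Bond=71.7670
(3,2): Delta=-0.9758 Bond=70.6949
(3,3): Delta=0.0000 Bond=0.0000
V0=24.0802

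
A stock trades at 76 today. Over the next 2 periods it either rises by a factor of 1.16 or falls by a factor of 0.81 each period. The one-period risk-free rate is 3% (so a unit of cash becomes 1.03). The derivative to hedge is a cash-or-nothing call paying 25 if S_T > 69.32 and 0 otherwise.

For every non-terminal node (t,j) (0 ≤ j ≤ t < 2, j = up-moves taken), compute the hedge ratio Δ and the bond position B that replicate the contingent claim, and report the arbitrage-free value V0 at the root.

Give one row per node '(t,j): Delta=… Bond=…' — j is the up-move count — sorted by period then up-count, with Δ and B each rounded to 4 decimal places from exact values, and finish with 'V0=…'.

(0,0): Delta=0.3389 Bond=-5.4440
(1,0): Delta=1.1603 Bond=-56.1720
(1,1): Delta=0.0000 Bond=24.2718
V0=20.3139

Under the risk-neutral measure, an up-move has probability p* = (R−d)/(u−d) = 0.6286 and values discount at R = 1.03.
At expiry t=2: V(2,0)=0.0000, V(2,1)=25.0000, V(2,2)=25.0000
Node (1,0) S=61.5600: V=(p*·25.0000+(1−p*)·0.0000)/1.03=15.2566; Δ=(25.0000−0.0000)/(71.4096−49.8636)=1.1603; B=V−Δ·S=-56.1720
Node (1,1) S=88.1600: V=(p*·25.0000+(1−p*)·25.0000)/1.03=24.2718; Δ=(25.0000−25.0000)/(102.2656−71.4096)=0.0000; B=V−Δ·S=24.2718
Node (0,0) S=76.0000: V=(p*·24.2718+(1−p*)·15.2566)/1.03=20.3139; Δ=(24.2718−15.2566)/(88.1600−61.5600)=0.3389; B=V−Δ·S=-5.4440
Self-financing check: at every node Δ·S+B equals the discounted successor values.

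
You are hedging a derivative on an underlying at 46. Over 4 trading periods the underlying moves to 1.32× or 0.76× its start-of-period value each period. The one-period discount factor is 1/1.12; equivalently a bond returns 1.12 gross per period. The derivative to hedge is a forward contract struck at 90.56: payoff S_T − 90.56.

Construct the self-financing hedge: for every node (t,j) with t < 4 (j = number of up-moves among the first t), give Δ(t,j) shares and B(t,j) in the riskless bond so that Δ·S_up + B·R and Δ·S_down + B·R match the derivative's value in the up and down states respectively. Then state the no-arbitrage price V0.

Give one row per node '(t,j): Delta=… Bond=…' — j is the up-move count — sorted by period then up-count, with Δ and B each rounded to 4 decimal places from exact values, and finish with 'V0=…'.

Since d<R<u, set p* = (R−d)/(u−d) = 0.6429; price each node as the discounted p*-expectation of its children.
Payoff layer (t=4): V(4,0)=-75.2134, V(4,1)=-63.9054, V(4,2)=-44.2651, V(4,3)=-10.1531, V(4,4)=49.0941
(3,0): S=20.1929. Δ = (V_up−V_dn)/(S_up−S_dn) = (-63.9054−-75.2134)/(26.6546−15.3466) = 1.0000. V = [p*·-63.9054 + (1−p*)·-75.2134]/1.12 = -60.6642. B = V − Δ·S = -80.8571.
(3,1): S=35.0719. Δ = (V_up−V_dn)/(S_up−S_dn) = (-44.2651−-63.9054)/(46.2949−26.6546) = 1.0000. V = [p*·-44.2651 + (1−p*)·-63.9054]/1.12 = -45.7853. B = V − Δ·S = -80.8571.
(3,2): S=60.9143. Δ = (V_up−V_dn)/(S_up−S_dn) = (-10.1531−-44.2651)/(80.4069−46.2949) = 1.0000. V = [p*·-10.1531 + (1−p*)·-44.2651]/1.12 = -19.9428. B = V − Δ·S = -80.8571.
(3,3): S=105.7985. Δ = (V_up−V_dn)/(S_up−S_dn) = (49.0941−-10.1531)/(139.6541−80.4069) = 1.0000. V = [p*·49.0941 + (1−p*)·-10.1531]/1.12 = 24.9414. B = V − Δ·S = -80.8571.
(2,0): S=26.5696. Δ = (V_up−V_dn)/(S_up−S_dn) = (-45.7853−-60.6642)/(35.0719−20.1929) = 1.0000. V = [p*·-45.7853 + (1−p*)·-60.6642]/1.12 = -45.6243. B = V − Δ·S = -72.1939.
(2,1): S=46.1472. Δ = (V_up−V_dn)/(S_up−S_dn) = (-19.9428−-45.7853)/(60.9143−35.0719) = 1.0000. V = [p*·-19.9428 + (1−p*)·-45.7853]/1.12 = -26.0467. B = V − Δ·S = -72.1939.
(2,2): S=80.1504. Δ = (V_up−V_dn)/(S_up−S_dn) = (24.9414−-19.9428)/(105.7985−60.9143) = 1.0000. V = [p*·24.9414 + (1−p*)·-19.9428]/1.12 = 7.9565. B = V − Δ·S = -72.1939.
(1,0): S=34.9600. Δ = (V_up−V_dn)/(S_up−S_dn) = (-26.0467−-45.6243)/(46.1472−26.5696) = 1.0000. V = [p*·-26.0467 + (1−p*)·-45.6243]/1.12 = -29.4988. B = V − Δ·S = -64.4588.
(1,1): S=60.7200. Δ = (V_up−V_dn)/(S_up−S_dn) = (7.9565−-26.0467)/(80.1504−46.1472) = 1.0000. V = [p*·7.9565 + (1−p*)·-26.0467]/1.12 = -3.7388. B = V − Δ·S = -64.4588.
(0,0): S=46.0000. Δ = (V_up−V_dn)/(S_up−S_dn) = (-3.7388−-29.4988)/(60.7200−34.9600) = 1.0000. V = [p*·-3.7388 + (1−p*)·-29.4988]/1.12 = -11.5525. B = V − Δ·S = -57.5525.
Each (Δ,B) replicates both successor values, so the strategy is self-financing and V0 is arbitrage-free.

(0,0): Delta=1.0000 Bond=-57.5525
(1,0): Delta=1.0000 Bond=-64.4588
(1,1): Delta=1.0000 Bond=-64.4588
(2,0): Delta=1.0000 Bond=-72.1939
(2,1): Delta=1.0000 Bond=-72.1939
(2,2): Delta=1.0000 Bond=-72.1939
(3,0): Delta=1.0000 Bond=-80.8571
(3,1): Delta=1.0000 Bond=-80.8571
(3,2): Delta=1.0000 Bond=-80.8571
(3,3): Delta=1.0000 Bond=-80.8571
V0=-11.5525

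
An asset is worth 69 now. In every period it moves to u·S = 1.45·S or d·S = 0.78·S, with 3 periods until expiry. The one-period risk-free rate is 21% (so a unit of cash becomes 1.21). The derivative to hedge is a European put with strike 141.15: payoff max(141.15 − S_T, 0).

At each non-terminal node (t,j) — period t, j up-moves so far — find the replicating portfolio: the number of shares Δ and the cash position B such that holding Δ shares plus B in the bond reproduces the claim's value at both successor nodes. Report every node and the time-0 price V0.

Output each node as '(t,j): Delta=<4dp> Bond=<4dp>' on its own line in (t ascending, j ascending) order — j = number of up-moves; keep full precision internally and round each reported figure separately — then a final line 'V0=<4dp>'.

(0,0): Delta=-0.5789 Bond=60.9433
(1,0): Delta=-1.0000 Bond=96.4073
(1,1): Delta=-0.4524 Bond=61.0906
(2,0): Delta=-1.0000 Bond=116.6529
(2,1): Delta=-1.0000 Bond=116.6529
(2,2): Delta=-0.2880 Bond=50.0685
V0=21.0022

Risk-neutral probability p* = (R−d)/(u−d) = (1.21−0.78)/(1.45−0.78) = 0.6418.
Payoff layer (t=3): V(3,0)=108.4059, V(3,1)=80.2796, V(3,2)=27.9935, V(3,3)=0.0000
  t=2,j=0: stock 41.9796 → up 60.8704 (V=80.2796), down 32.7441 (V=108.4059). Price 74.6733; hedge Δ=-1.0000, bond B=116.6529.
  t=2,j=1: stock 78.0390 → up 113.1565 (V=27.9935), down 60.8704 (V=80.2796). Price 38.6139; hedge Δ=-1.0000, bond B=116.6529.
  t=2,j=2: stock 145.0725 → up 210.3551 (V=0.0000), down 113.1565 (V=27.9935). Price 8.2872; hedge Δ=-0.2880, bond B=50.0685.
  t=1,j=0: stock 53.8200 → up 78.0390 (V=38.6139), down 41.9796 (V=74.6733). Price 42.5873; hedge Δ=-1.0000, bond B=96.4073.
  t=1,j=1: stock 100.0500 → up 145.0725 (V=8.2872), down 78.0390 (V=38.6139). Price 15.8269; hedge Δ=-0.4524, bond B=61.0906.
  t=0,j=0: stock 69.0000 → up 100.0500 (V=15.8269), down 53.8200 (V=42.5873). Price 21.0022; hedge Δ=-0.5789, bond B=60.9433.
The time-0 hedge costs 21.0022, which is the no-arbitrage price.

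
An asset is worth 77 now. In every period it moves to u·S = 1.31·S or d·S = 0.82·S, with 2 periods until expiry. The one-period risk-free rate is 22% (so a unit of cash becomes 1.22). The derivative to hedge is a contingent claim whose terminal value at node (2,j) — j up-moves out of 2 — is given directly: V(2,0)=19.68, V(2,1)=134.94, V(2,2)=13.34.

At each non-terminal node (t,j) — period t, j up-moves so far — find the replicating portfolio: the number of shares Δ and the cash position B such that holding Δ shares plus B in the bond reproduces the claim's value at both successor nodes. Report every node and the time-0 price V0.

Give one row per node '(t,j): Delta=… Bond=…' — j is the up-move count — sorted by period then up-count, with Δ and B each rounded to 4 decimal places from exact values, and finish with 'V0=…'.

Since d<R<u, set p* = (R−d)/(u−d) = 0.8163; price each node as the discounted p*-expectation of its children.
Payoff layer (t=2): V(2,0)=19.6800, V(2,1)=134.9400, V(2,2)=13.3400
Node (1,0) S=63.1400: V=(p*·134.9400+(1−p*)·19.6800)/1.22=93.2539; Δ=(134.9400−19.6800)/(82.7134−51.7748)=3.7254; B=V−Δ·S=-141.9706
Node (1,1) S=100.8700: V=(p*·13.3400+(1−p*)·134.9400)/1.22=29.2416; Δ=(13.3400−134.9400)/(132.1397−82.7134)=-2.4602; B=V−Δ·S=277.4048
Node (0,0) S=77.0000: V=(p*·29.2416+(1−p*)·93.2539)/1.22=33.6057; Δ=(29.2416−93.2539)/(100.8700−63.1400)=-1.6966; B=V−Δ·S=164.2432
Each (Δ,B) replicates both successor values, so the strategy is self-financing and V0 is arbitrage-free.

(0,0): Delta=-1.6966 Bond=164.2432
(1,0): Delta=3.7254 Bond=-141.9706
(1,1): Delta=-2.4602 Bond=277.4048
V0=33.6057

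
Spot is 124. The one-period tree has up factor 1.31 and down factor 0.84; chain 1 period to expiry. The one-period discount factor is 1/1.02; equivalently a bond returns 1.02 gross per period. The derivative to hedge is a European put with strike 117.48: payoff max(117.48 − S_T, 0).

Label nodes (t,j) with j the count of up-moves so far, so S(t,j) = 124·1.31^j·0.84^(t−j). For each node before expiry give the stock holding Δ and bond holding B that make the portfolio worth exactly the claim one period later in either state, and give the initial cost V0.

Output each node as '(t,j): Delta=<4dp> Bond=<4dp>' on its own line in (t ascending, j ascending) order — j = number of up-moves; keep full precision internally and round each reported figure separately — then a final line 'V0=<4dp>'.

Risk-neutral probability p* = (R−d)/(u−d) = (1.02−0.84)/(1.31−0.84) = 0.3830.
At expiry t=1: V(1,0)=13.3200, V(1,1)=0.0000
  t=0,j=0: stock 124.0000 → up 162.4400 (V=0.0000), down 104.1600 (V=13.3200). Price 8.0576; hedge Δ=-0.2286, bond B=36.3980.
Each (Δ,B) replicates both successor values, so the strategy is self-financing and V0 is arbitrage-free.

(0,0): Delta=-0.2286 Bond=36.3980
V0=8.0576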